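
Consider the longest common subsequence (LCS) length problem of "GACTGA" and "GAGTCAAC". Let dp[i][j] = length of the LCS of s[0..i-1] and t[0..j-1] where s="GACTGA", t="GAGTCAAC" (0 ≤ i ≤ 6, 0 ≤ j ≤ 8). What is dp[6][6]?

4

   ''  G  A  G  T  C  A  A  C
''  0  0  0  0  0  0  0  0  0
 G  0  1  1  1  1  1  1  1  1
 A  0  1  2  2  2  2  2  2  2
 C  0  1  2  2  2  3  3  3  3
 T  0  1  2  2  3  3  3  3  3
 G  0  1  2  3  3  3  3  3  3
 A  0  1  2  3  3  3  4  4  4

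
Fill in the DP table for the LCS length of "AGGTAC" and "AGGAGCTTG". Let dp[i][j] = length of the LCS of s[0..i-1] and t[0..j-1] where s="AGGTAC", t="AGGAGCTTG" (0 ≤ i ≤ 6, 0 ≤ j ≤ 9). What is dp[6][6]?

5

   ''  A  G  G  A  G  C  T  T  G
''  0  0  0  0  0  0  0  0  0  0
 A  0  1  1  1  1  1  1  1  1  1
 G  0  1  2  2  2  2  2  2  2  2
 G  0  1  2  3  3  3  3  3  3  3
 T  0  1  2  3  3  3  3  4  4  4
 A  0  1  2  3  4  4  4  4  4  4
 C  0  1  2  3  4  4  5  5  5  5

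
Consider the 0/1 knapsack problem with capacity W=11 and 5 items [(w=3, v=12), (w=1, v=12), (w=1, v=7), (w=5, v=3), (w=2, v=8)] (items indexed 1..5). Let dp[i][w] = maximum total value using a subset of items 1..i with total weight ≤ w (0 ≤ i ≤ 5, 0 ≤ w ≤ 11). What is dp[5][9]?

39

i\w   0   1   2   3   4   5   6   7   8   9  10  11
  0   0   0   0   0   0   0   0   0   0   0   0   0
  1   0   0   0  12  12  12  12  12  12  12  12  12
  2   0  12  12  12  24  24  24  24  24  24  24  24
  3   0  12  19  19  24  31  31  31  31  31  31  31
  4   0  12  19  19  24  31  31  31  31  31  34  34
  5   0  12  19  20  27  31  32  39  39  39  39  39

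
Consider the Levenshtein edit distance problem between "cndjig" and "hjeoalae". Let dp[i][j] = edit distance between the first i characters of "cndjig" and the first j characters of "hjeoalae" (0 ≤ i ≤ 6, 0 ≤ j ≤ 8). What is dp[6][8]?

8

   ''  h  j  e  o  a  l  a  e
''  0  1  2  3  4  5  6  7  8
 c  1  1  2  3  4  5  6  7  8
 n  2  2  2  3  4  5  6  7  8
 d  3  3  3  3  4  5  6  7  8
 j  4  4  3  4  4  5  6  7  8
 i  5  5  4  4  5  5  6  7  8
 g  6  6  5  5  5  6  6  7  8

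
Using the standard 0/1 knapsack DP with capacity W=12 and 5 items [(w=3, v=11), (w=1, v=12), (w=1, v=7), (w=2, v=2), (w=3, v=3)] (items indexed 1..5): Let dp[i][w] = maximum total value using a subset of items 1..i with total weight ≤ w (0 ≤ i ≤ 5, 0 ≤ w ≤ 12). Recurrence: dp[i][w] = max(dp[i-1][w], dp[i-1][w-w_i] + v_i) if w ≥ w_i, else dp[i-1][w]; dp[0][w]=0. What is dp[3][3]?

19

i\w   0   1   2   3   4   5   6   7   8   9  10  11  12
  0   0   0   0   0   0   0   0   0   0   0   0   0   0
  1   0   0   0  11  11  11  11  11  11  11  11  11  11
  2   0  12  12  12  23  23  23  23  23  23  23  23  23
  3   0  12  19  19  23  30  30  30  30  30  30  30  30
  4   0  12  19  19  23  30  30  32  32  32  32  32  32
  5   0  12  19  19  23  30  30  32  33  33  35  35  35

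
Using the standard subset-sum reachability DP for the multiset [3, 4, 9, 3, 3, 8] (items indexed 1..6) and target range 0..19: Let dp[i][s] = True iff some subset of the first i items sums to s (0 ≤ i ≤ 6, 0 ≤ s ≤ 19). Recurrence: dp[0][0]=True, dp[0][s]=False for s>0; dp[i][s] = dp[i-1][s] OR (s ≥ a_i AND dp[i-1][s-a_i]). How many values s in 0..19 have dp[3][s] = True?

8

i\s   0   1   2   3   4   5   6   7   8   9  10  11  12  13  14  15  16  17  18  19
  0   T   F   F   F   F   F   F   F   F   F   F   F   F   F   F   F   F   F   F   F
  1   T   F   F   T   F   F   F   F   F   F   F   F   F   F   F   F   F   F   F   F
  2   T   F   F   T   T   F   F   T   F   F   F   F   F   F   F   F   F   F   F   F
  3   T   F   F   T   T   F   F   T   F   T   F   F   T   T   F   F   T   F   F   F
  4   T   F   F   T   T   F   T   T   F   T   T   F   T   T   F   T   T   F   F   T
  5   T   F   F   T   T   F   T   T   F   T   T   F   T   T   F   T   T   F   T   T
  6   T   F   F   T   T   F   T   T   T   T   T   T   T   T   T   T   T   T   T   T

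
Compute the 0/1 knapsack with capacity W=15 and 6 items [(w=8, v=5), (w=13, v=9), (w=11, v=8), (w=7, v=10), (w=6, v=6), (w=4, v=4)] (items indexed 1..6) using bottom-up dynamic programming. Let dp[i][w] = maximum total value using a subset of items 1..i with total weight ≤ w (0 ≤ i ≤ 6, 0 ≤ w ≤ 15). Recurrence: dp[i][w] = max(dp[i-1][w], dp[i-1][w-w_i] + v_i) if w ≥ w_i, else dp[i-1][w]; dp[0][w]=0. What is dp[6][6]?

6

i\w   0   1   2   3   4   5   6   7   8   9  10  11  12  13  14  15
  0   0   0   0   0   0   0   0   0   0   0   0   0   0   0   0   0
  1   0   0   0   0   0   0   0   0   5   5   5   5   5   5   5   5
  2   0   0   0   0   0   0   0   0   5   5   5   5   5   9   9   9
  3   0   0   0   0   0   0   0   0   5   5   5   8   8   9   9   9
  4   0   0   0   0   0   0   0  10  10  10  10  10  10  10  10  15
  5   0   0   0   0   0   0   6  10  10  10  10  10  10  16  16  16
  6   0   0   0   0   4   4   6  10  10  10  10  14  14  16  16  16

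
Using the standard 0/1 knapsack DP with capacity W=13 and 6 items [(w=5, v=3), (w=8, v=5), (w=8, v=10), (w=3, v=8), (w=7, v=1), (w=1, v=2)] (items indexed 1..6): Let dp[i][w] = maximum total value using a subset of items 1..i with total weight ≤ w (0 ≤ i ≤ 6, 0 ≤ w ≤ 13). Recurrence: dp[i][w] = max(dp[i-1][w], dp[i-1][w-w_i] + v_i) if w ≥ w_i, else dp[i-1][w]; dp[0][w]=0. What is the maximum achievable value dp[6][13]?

20

i\w   0   1   2   3   4   5   6   7   8   9  10  11  12  13
  0   0   0   0   0   0   0   0   0   0   0   0   0   0   0
  1   0   0   0   0   0   3   3   3   3   3   3   3   3   3
  2   0   0   0   0   0   3   3   3   5   5   5   5   5   8
  3   0   0   0   0   0   3   3   3  10  10  10  10  10  13
  4   0   0   0   8   8   8   8   8  11  11  11  18  18  18
  5   0   0   0   8   8   8   8   8  11  11  11  18  18  18
  6   0   2   2   8  10  10  10  10  11  13  13  18  20  20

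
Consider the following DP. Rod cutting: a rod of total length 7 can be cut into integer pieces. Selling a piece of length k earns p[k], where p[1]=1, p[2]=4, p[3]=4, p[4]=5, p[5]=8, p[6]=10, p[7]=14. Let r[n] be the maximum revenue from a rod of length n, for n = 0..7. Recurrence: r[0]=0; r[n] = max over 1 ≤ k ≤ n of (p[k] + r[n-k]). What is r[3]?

   n    0    1    2    3    4    5    6    7
r[n]    0    1    4    5    8    9   12   14

5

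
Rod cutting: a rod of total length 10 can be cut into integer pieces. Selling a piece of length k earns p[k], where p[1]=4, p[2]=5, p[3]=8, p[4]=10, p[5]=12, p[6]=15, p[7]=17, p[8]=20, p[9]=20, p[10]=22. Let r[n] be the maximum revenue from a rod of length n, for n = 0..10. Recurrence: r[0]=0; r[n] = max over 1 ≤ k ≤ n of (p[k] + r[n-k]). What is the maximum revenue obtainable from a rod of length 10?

   n    0    1    2    3    4    5    6    7    8    9   10
r[n]    0    4    8   12   16   20   24   28   32   36   40

40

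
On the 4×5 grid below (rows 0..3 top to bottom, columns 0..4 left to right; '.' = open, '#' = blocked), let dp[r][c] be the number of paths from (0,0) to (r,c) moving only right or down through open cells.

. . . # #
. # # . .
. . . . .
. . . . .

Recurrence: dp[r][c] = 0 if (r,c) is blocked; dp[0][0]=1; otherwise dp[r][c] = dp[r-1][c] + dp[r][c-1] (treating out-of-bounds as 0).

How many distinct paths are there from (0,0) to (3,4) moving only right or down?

5

r\c   0   1   2   3   4
  0   1   1   1   0   0
  1   1   0   0   0   0
  2   1   1   1   1   1
  3   1   2   3   4   5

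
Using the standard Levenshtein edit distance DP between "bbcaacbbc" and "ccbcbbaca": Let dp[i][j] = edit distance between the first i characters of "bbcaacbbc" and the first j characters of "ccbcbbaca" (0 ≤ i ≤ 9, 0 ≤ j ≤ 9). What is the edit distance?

   ''  c  c  b  c  b  b  a  c  a
''  0  1  2  3  4  5  6  7  8  9
 b  1  1  2  2  3  4  5  6  7  8
 b  2  2  2  2  3  3  4  5  6  7
 c  3  2  2  3  2  3  4  5  5  6
 a  4  3  3  3  3  3  4  4  5  5
 a  5  4  4  4  4  4  4  4  5  5
 c  6  5  4  5  4  5  5  5  4  5
 b  7  6  5  4  5  4  5  6  5  5
 b  8  7  6  5  5  5  4  5  6  6
 c  9  8  7  6  5  6  5  5  5  6

6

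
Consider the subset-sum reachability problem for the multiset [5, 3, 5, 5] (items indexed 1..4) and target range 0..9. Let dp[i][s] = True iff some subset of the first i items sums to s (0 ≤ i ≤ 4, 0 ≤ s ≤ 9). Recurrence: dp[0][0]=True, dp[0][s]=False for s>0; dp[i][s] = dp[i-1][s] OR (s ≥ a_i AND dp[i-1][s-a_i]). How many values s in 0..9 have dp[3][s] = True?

i\s   0   1   2   3   4   5   6   7   8   9
  0   T   F   F   F   F   F   F   F   F   F
  1   T   F   F   F   F   T   F   F   F   F
  2   T   F   F   T   F   T   F   F   T   F
  3   T   F   F   T   F   T   F   F   T   F
  4   T   F   F   T   F   T   F   F   T   F

4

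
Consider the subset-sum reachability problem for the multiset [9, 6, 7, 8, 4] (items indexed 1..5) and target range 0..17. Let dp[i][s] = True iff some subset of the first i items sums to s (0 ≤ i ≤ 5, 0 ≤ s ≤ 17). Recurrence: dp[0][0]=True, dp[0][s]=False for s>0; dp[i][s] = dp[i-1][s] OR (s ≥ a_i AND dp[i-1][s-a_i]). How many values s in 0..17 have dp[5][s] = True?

14

i\s   0   1   2   3   4   5   6   7   8   9  10  11  12  13  14  15  16  17
  0   T   F   F   F   F   F   F   F   F   F   F   F   F   F   F   F   F   F
  1   T   F   F   F   F   F   F   F   F   T   F   F   F   F   F   F   F   F
  2   T   F   F   F   F   F   T   F   F   T   F   F   F   F   F   T   F   F
  3   T   F   F   F   F   F   T   T   F   T   F   F   F   T   F   T   T   F
  4   T   F   F   F   F   F   T   T   T   T   F   F   F   T   T   T   T   T
  5   T   F   F   F   T   F   T   T   T   T   T   T   T   T   T   T   T   T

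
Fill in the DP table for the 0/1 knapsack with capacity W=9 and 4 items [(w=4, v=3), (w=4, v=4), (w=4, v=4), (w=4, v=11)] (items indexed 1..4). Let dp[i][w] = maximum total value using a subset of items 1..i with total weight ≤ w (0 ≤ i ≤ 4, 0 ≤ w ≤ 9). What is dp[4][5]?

11

i\w   0   1   2   3   4   5   6   7   8   9
  0   0   0   0   0   0   0   0   0   0   0
  1   0   0   0   0   3   3   3   3   3   3
  2   0   0   0   0   4   4   4   4   7   7
  3   0   0   0   0   4   4   4   4   8   8
  4   0   0   0   0  11  11  11  11  15  15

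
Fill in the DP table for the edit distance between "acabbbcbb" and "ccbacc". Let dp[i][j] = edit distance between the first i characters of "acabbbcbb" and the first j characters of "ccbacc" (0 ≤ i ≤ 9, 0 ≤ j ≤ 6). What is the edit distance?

   ''  c  c  b  a  c  c
''  0  1  2  3  4  5  6
 a  1  1  2  3  3  4  5
 c  2  1  1  2  3  3  4
 a  3  2  2  2  2  3  4
 b  4  3  3  2  3  3  4
 b  5  4  4  3  3  4  4
 b  6  5  5  4  4  4  5
 c  7  6  5  5  5  4  4
 b  8  7  6  5  6  5  5
 b  9  8  7  6  6  6  6

6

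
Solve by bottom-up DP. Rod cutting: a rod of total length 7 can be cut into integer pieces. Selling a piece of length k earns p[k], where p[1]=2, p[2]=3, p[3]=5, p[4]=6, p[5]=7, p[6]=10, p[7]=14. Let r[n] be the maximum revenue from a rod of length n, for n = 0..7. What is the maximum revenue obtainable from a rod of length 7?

   n    0    1    2    3    4    5    6    7
r[n]    0    2    4    6    8   10   12   14

14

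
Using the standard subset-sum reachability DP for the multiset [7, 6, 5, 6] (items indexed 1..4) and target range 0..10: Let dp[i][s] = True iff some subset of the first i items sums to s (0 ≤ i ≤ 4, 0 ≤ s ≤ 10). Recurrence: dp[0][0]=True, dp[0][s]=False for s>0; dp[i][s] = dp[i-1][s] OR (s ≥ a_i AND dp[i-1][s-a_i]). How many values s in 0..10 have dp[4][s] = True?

4

i\s   0   1   2   3   4   5   6   7   8   9  10
  0   T   F   F   F   F   F   F   F   F   F   F
  1   T   F   F   F   F   F   F   T   F   F   F
  2   T   F   F   F   F   F   T   T   F   F   F
  3   T   F   F   F   F   T   T   T   F   F   F
  4   T   F   F   F   F   T   T   T   F   F   F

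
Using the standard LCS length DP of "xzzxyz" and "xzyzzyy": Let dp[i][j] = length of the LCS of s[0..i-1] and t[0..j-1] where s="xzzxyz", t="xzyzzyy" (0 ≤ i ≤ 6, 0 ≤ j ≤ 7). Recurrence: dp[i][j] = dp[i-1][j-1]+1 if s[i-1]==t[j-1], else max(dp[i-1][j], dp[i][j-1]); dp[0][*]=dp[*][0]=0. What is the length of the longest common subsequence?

4

   ''  x  z  y  z  z  y  y
''  0  0  0  0  0  0  0  0
 x  0  1  1  1  1  1  1  1
 z  0  1  2  2  2  2  2  2
 z  0  1  2  2  3  3  3  3
 x  0  1  2  2  3  3  3  3
 y  0  1  2  3  3  3  4  4
 z  0  1  2  3  4  4  4  4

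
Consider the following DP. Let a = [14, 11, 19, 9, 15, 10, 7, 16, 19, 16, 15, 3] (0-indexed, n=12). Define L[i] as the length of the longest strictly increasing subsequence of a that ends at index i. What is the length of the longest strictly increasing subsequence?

   i    0    1    2    3    4    5    6    7    8    9   10   11
a[i]   14   11   19    9   15   10    7   16   19   16   15    3
L[i]    1    1    2    1    2    2    1    3    4    3    3    1

4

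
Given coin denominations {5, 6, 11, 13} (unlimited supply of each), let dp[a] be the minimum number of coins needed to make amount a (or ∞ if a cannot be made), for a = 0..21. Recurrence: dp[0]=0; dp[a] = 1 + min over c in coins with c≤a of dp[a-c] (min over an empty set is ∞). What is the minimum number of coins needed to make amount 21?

3

 a  0  1  2  3  4  5  6  7  8  9 10 11 12 13 14 15 16 17 18 19 20 21
dp  0  -  -  -  -  1  1  -  -  -  2  1  2  1  -  3  2  2  2  2  4  3
(- denotes ∞ / unreachable)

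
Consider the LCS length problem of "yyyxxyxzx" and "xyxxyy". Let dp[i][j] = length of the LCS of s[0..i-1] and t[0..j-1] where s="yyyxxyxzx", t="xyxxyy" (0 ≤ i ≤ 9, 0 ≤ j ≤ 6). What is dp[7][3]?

   ''  x  y  x  x  y  y
''  0  0  0  0  0  0  0
 y  0  0  1  1  1  1  1
 y  0  0  1  1  1  2  2
 y  0  0  1  1  1  2  3
 x  0  1  1  2  2  2  3
 x  0  1  1  2  3  3  3
 y  0  1  2  2  3  4  4
 x  0  1  2  3  3  4  4
 z  0  1  2  3  3  4  4
 x  0  1  2  3  4  4  4

3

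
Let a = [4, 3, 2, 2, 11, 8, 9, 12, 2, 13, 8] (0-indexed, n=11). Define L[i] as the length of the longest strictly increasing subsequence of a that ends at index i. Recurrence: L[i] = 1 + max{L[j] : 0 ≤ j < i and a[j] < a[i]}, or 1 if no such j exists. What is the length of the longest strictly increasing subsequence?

   i    0    1    2    3    4    5    6    7    8    9   10
a[i]    4    3    2    2   11    8    9   12    2   13    8
L[i]    1    1    1    1    2    2    3    4    1    5    2

5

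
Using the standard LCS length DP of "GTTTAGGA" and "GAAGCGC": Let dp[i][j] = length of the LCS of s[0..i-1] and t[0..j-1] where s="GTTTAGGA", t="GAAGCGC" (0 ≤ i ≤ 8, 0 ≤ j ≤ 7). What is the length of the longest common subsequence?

   ''  G  A  A  G  C  G  C
''  0  0  0  0  0  0  0  0
 G  0  1  1  1  1  1  1  1
 T  0  1  1  1  1  1  1  1
 T  0  1  1  1  1  1  1  1
 T  0  1  1  1  1  1  1  1
 A  0  1  2  2  2  2  2  2
 G  0  1  2  2  3  3  3  3
 G  0  1  2  2  3  3  4  4
 A  0  1  2  3  3  3  4  4

4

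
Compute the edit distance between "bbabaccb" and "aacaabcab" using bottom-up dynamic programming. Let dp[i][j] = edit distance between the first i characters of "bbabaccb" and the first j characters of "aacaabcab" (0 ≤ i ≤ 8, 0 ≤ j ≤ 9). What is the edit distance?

   ''  a  a  c  a  a  b  c  a  b
''  0  1  2  3  4  5  6  7  8  9
 b  1  1  2  3  4  5  5  6  7  8
 b  2  2  2  3  4  5  5  6  7  7
 a  3  2  2  3  3  4  5  6  6  7
 b  4  3  3  3  4  4  4  5  6  6
 a  5  4  3  4  3  4  5  5  5  6
 c  6  5  4  3  4  4  5  5  6  6
 c  7  6  5  4  4  5  5  5  6  7
 b  8  7  6  5  5  5  5  6  6  6

6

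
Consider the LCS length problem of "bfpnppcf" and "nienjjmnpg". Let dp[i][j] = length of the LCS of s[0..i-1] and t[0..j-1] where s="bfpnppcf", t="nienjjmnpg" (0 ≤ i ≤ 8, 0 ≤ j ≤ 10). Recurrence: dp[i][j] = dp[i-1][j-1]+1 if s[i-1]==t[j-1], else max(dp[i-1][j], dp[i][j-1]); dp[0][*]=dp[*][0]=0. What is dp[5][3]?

   ''  n  i  e  n  j  j  m  n  p  g
''  0  0  0  0  0  0  0  0  0  0  0
 b  0  0  0  0  0  0  0  0  0  0  0
 f  0  0  0  0  0  0  0  0  0  0  0
 p  0  0  0  0  0  0  0  0  0  1  1
 n  0  1  1  1  1  1  1  1  1  1  1
 p  0  1  1  1  1  1  1  1  1  2  2
 p  0  1  1  1  1  1  1  1  1  2  2
 c  0  1  1  1  1  1  1  1  1  2  2
 f  0  1  1  1  1  1  1  1  1  2  2

1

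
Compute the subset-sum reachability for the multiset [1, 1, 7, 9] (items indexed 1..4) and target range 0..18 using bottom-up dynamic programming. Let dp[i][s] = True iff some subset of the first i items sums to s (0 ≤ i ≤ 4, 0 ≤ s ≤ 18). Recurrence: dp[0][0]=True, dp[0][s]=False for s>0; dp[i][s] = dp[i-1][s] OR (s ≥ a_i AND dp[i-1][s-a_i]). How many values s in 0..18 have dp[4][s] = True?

11

i\s   0   1   2   3   4   5   6   7   8   9  10  11  12  13  14  15  16  17  18
  0   T   F   F   F   F   F   F   F   F   F   F   F   F   F   F   F   F   F   F
  1   T   T   F   F   F   F   F   F   F   F   F   F   F   F   F   F   F   F   F
  2   T   T   T   F   F   F   F   F   F   F   F   F   F   F   F   F   F   F   F
  3   T   T   T   F   F   F   F   T   T   T   F   F   F   F   F   F   F   F   F
  4   T   T   T   F   F   F   F   T   T   T   T   T   F   F   F   F   T   T   T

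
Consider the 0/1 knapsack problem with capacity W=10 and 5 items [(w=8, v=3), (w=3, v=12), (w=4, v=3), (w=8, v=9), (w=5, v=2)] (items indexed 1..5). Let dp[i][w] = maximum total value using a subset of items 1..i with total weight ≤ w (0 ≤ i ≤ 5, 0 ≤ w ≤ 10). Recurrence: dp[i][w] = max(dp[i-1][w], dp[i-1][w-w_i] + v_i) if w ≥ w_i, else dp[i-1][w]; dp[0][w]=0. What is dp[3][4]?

i\w   0   1   2   3   4   5   6   7   8   9  10
  0   0   0   0   0   0   0   0   0   0   0   0
  1   0   0   0   0   0   0   0   0   3   3   3
  2   0   0   0  12  12  12  12  12  12  12  12
  3   0   0   0  12  12  12  12  15  15  15  15
  4   0   0   0  12  12  12  12  15  15  15  15
  5   0   0   0  12  12  12  12  15  15  15  15

12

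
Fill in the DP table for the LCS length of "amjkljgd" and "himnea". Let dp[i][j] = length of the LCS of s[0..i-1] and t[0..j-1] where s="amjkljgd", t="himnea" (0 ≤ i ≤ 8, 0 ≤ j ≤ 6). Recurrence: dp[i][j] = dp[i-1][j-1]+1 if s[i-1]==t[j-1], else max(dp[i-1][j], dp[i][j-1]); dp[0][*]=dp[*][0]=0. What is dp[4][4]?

1

   ''  h  i  m  n  e  a
''  0  0  0  0  0  0  0
 a  0  0  0  0  0  0  1
 m  0  0  0  1  1  1  1
 j  0  0  0  1  1  1  1
 k  0  0  0  1  1  1  1
 l  0  0  0  1  1  1  1
 j  0  0  0  1  1  1  1
 g  0  0  0  1  1  1  1
 d  0  0  0  1  1  1  1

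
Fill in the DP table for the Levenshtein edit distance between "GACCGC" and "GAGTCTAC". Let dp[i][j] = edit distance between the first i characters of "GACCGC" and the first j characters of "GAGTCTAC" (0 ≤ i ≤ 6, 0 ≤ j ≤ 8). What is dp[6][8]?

   ''  G  A  G  T  C  T  A  C
''  0  1  2  3  4  5  6  7  8
 G  1  0  1  2  3  4  5  6  7
 A  2  1  0  1  2  3  4  5  6
 C  3  2  1  1  2  2  3  4  5
 C  4  3  2  2  2  2  3  4  4
 G  5  4  3  2  3  3  3  4  5
 C  6  5  4  3  3  3  4  4  4

4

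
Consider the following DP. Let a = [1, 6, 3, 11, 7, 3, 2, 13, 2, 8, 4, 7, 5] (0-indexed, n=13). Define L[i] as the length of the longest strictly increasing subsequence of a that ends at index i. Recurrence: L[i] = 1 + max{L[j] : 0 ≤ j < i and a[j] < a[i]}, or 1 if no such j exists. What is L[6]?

2

   i    0    1    2    3    4    5    6    7    8    9   10   11   12
a[i]    1    6    3   11    7    3    2   13    2    8    4    7    5
L[i]    1    2    2    3    3    2    2    4    2    4    3    4    4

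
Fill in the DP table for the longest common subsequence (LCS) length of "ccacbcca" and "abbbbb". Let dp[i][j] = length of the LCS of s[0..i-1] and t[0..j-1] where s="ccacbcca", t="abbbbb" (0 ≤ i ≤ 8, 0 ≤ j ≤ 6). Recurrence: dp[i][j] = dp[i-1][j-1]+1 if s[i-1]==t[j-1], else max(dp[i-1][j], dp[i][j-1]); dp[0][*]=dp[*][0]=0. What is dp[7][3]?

   ''  a  b  b  b  b  b
''  0  0  0  0  0  0  0
 c  0  0  0  0  0  0  0
 c  0  0  0  0  0  0  0
 a  0  1  1  1  1  1  1
 c  0  1  1  1  1  1  1
 b  0  1  2  2  2  2  2
 c  0  1  2  2  2  2  2
 c  0  1  2  2  2  2  2
 a  0  1  2  2  2  2  2

2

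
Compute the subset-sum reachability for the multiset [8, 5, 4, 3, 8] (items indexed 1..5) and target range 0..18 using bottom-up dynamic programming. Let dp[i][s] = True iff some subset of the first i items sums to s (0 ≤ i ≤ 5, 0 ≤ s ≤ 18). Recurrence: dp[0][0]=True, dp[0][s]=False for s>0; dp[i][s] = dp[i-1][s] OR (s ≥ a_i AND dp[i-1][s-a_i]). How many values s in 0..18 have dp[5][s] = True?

i\s   0   1   2   3   4   5   6   7   8   9  10  11  12  13  14  15  16  17  18
  0   T   F   F   F   F   F   F   F   F   F   F   F   F   F   F   F   F   F   F
  1   T   F   F   F   F   F   F   F   T   F   F   F   F   F   F   F   F   F   F
  2   T   F   F   F   F   T   F   F   T   F   F   F   F   T   F   F   F   F   F
  3   T   F   F   F   T   T   F   F   T   T   F   F   T   T   F   F   F   T   F
  4   T   F   F   T   T   T   F   T   T   T   F   T   T   T   F   T   T   T   F
  5   T   F   F   T   T   T   F   T   T   T   F   T   T   T   F   T   T   T   F

13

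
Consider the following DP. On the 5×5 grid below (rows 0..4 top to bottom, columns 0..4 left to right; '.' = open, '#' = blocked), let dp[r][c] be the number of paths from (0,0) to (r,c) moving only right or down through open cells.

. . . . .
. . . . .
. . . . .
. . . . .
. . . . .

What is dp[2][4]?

15

r\c   0   1   2   3   4
  0   1   1   1   1   1
  1   1   2   3   4   5
  2   1   3   6  10  15
  3   1   4  10  20  35
  4   1   5  15  35  70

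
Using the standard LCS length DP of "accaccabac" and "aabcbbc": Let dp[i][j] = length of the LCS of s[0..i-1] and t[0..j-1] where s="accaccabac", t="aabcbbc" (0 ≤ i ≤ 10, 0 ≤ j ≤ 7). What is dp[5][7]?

3

   ''  a  a  b  c  b  b  c
''  0  0  0  0  0  0  0  0
 a  0  1  1  1  1  1  1  1
 c  0  1  1  1  2  2  2  2
 c  0  1  1  1  2  2  2  3
 a  0  1  2  2  2  2  2  3
 c  0  1  2  2  3  3  3  3
 c  0  1  2  2  3  3  3  4
 a  0  1  2  2  3  3  3  4
 b  0  1  2  3  3  4  4  4
 a  0  1  2  3  3  4  4  4
 c  0  1  2  3  4  4  4  5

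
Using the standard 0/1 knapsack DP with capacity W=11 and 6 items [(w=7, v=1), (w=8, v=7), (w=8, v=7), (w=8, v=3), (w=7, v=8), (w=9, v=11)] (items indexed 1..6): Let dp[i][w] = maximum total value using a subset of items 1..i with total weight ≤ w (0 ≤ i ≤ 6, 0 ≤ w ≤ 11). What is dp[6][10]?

i\w   0   1   2   3   4   5   6   7   8   9  10  11
  0   0   0   0   0   0   0   0   0   0   0   0   0
  1   0   0   0   0   0   0   0   1   1   1   1   1
  2   0   0   0   0   0   0   0   1   7   7   7   7
  3   0   0   0   0   0   0   0   1   7   7   7   7
  4   0   0   0   0   0   0   0   1   7   7   7   7
  5   0   0   0   0   0   0   0   8   8   8   8   8
  6   0   0   0   0   0   0   0   8   8  11  11  11

11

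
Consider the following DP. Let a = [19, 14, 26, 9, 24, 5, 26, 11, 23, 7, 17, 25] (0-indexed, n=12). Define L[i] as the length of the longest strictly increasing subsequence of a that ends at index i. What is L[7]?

2

   i    0    1    2    3    4    5    6    7    8    9   10   11
a[i]   19   14   26    9   24    5   26   11   23    7   17   25
L[i]    1    1    2    1    2    1    3    2    3    2    3    4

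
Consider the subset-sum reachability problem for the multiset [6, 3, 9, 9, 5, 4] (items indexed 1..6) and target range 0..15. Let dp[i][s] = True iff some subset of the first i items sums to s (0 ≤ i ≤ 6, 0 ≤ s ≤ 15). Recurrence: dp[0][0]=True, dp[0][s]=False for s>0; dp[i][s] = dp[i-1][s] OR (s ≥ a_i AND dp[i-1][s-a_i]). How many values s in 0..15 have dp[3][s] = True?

i\s   0   1   2   3   4   5   6   7   8   9  10  11  12  13  14  15
  0   T   F   F   F   F   F   F   F   F   F   F   F   F   F   F   F
  1   T   F   F   F   F   F   T   F   F   F   F   F   F   F   F   F
  2   T   F   F   T   F   F   T   F   F   T   F   F   F   F   F   F
  3   T   F   F   T   F   F   T   F   F   T   F   F   T   F   F   T
  4   T   F   F   T   F   F   T   F   F   T   F   F   T   F   F   T
  5   T   F   F   T   F   T   T   F   T   T   F   T   T   F   T   T
  6   T   F   F   T   T   T   T   T   T   T   T   T   T   T   T   T

6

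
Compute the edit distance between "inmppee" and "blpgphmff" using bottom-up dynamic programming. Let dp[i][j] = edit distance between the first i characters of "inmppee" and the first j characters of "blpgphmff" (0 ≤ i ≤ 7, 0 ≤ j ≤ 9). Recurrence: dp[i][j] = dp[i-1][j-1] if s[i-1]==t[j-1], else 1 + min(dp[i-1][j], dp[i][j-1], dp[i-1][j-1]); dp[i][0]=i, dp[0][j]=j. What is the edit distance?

   ''  b  l  p  g  p  h  m  f  f
''  0  1  2  3  4  5  6  7  8  9
 i  1  1  2  3  4  5  6  7  8  9
 n  2  2  2  3  4  5  6  7  8  9
 m  3  3  3  3  4  5  6  6  7  8
 p  4  4  4  3  4  4  5  6  7  8
 p  5  5  5  4  4  4  5  6  7  8
 e  6  6  6  5  5  5  5  6  7  8
 e  7  7  7  6  6  6  6  6  7  8

8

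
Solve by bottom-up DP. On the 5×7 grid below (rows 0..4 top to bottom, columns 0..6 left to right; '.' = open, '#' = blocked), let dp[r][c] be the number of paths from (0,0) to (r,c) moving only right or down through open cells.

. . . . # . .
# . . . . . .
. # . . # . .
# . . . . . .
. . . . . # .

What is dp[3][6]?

r\c   0   1   2   3   4   5   6
  0   1   1   1   1   0   0   0
  1   0   1   2   3   3   3   3
  2   0   0   2   5   0   3   6
  3   0   0   2   7   7  10  16
  4   0   0   2   9  16   0  16

16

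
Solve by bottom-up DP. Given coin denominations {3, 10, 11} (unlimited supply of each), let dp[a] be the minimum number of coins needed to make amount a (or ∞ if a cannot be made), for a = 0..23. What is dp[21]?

2

 a  0  1  2  3  4  5  6  7  8  9 10 11 12 13 14 15 16 17 18 19 20 21 22 23
dp  0  -  -  1  -  -  2  -  -  3  1  1  4  2  2  5  3  3  6  4  2  2  2  3
(- denotes ∞ / unreachable)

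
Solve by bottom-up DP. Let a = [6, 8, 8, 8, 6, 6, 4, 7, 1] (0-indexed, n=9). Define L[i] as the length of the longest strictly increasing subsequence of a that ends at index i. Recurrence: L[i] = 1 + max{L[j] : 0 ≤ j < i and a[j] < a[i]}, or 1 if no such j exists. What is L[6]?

   i    0    1    2    3    4    5    6    7    8
a[i]    6    8    8    8    6    6    4    7    1
L[i]    1    2    2    2    1    1    1    2    1

1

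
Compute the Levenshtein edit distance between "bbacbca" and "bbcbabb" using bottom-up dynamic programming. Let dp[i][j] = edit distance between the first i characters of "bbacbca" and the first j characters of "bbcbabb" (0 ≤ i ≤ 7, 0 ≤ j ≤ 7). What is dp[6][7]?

   ''  b  b  c  b  a  b  b
''  0  1  2  3  4  5  6  7
 b  1  0  1  2  3  4  5  6
 b  2  1  0  1  2  3  4  5
 a  3  2  1  1  2  2  3  4
 c  4  3  2  1  2  3  3  4
 b  5  4  3  2  1  2  3  3
 c  6  5  4  3  2  2  3  4
 a  7  6  5  4  3  2  3  4

4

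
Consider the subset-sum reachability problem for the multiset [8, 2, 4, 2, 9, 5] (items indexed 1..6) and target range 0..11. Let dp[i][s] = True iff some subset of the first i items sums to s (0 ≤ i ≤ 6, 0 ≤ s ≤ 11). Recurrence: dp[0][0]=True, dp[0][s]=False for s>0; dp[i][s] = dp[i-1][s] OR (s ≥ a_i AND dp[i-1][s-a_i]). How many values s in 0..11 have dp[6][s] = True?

i\s   0   1   2   3   4   5   6   7   8   9  10  11
  0   T   F   F   F   F   F   F   F   F   F   F   F
  1   T   F   F   F   F   F   F   F   T   F   F   F
  2   T   F   T   F   F   F   F   F   T   F   T   F
  3   T   F   T   F   T   F   T   F   T   F   T   F
  4   T   F   T   F   T   F   T   F   T   F   T   F
  5   T   F   T   F   T   F   T   F   T   T   T   T
  6   T   F   T   F   T   T   T   T   T   T   T   T

10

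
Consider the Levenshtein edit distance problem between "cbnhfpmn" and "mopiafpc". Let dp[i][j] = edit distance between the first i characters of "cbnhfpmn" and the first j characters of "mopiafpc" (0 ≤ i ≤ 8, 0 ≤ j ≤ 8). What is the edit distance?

7

   ''  m  o  p  i  a  f  p  c
''  0  1  2  3  4  5  6  7  8
 c  1  1  2  3  4  5  6  7  7
 b  2  2  2  3  4  5  6  7  8
 n  3  3  3  3  4  5  6  7  8
 h  4  4  4  4  4  5  6  7  8
 f  5  5  5  5  5  5  5  6  7
 p  6  6  6  5  6  6  6  5  6
 m  7  6  7  6  6  7  7  6  6
 n  8  7  7  7  7  7  8  7  7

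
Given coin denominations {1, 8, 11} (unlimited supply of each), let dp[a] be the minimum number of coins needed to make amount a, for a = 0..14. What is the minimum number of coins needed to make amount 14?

4

 a  0  1  2  3  4  5  6  7  8  9 10 11 12 13 14
dp  0  1  2  3  4  5  6  7  1  2  3  1  2  3  4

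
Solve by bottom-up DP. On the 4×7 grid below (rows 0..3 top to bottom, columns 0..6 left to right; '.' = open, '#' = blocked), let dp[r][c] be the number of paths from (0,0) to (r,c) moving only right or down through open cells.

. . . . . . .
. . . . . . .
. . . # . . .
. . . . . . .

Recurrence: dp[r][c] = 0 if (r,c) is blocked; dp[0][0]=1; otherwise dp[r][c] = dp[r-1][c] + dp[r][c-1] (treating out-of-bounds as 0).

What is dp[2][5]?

11

r\c   0   1   2   3   4   5   6
  0   1   1   1   1   1   1   1
  1   1   2   3   4   5   6   7
  2   1   3   6   0   5  11  18
  3   1   4  10  10  15  26  44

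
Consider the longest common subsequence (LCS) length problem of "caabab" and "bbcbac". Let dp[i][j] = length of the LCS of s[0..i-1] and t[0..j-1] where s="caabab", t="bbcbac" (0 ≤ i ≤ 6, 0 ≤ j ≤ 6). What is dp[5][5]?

   ''  b  b  c  b  a  c
''  0  0  0  0  0  0  0
 c  0  0  0  1  1  1  1
 a  0  0  0  1  1  2  2
 a  0  0  0  1  1  2  2
 b  0  1  1  1  2  2  2
 a  0  1  1  1  2  3  3
 b  0  1  2  2  2  3  3

3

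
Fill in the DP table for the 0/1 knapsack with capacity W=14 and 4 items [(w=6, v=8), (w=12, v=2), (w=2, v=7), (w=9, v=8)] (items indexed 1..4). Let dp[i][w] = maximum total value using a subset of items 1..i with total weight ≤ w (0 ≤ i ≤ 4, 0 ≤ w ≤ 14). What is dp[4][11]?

i\w   0   1   2   3   4   5   6   7   8   9  10  11  12  13  14
  0   0   0   0   0   0   0   0   0   0   0   0   0   0   0   0
  1   0   0   0   0   0   0   8   8   8   8   8   8   8   8   8
  2   0   0   0   0   0   0   8   8   8   8   8   8   8   8   8
  3   0   0   7   7   7   7   8   8  15  15  15  15  15  15  15
  4   0   0   7   7   7   7   8   8  15  15  15  15  15  15  15

15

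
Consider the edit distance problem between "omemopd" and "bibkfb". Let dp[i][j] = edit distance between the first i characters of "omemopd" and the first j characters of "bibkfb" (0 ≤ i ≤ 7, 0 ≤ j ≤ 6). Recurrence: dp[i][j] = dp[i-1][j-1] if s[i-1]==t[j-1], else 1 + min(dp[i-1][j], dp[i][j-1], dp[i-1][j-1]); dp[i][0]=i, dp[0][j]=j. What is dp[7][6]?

7

   ''  b  i  b  k  f  b
''  0  1  2  3  4  5  6
 o  1  1  2  3  4  5  6
 m  2  2  2  3  4  5  6
 e  3  3  3  3  4  5  6
 m  4  4  4  4  4  5  6
 o  5  5  5  5  5  5  6
 p  6  6  6  6  6  6  6
 d  7  7  7  7  7  7  7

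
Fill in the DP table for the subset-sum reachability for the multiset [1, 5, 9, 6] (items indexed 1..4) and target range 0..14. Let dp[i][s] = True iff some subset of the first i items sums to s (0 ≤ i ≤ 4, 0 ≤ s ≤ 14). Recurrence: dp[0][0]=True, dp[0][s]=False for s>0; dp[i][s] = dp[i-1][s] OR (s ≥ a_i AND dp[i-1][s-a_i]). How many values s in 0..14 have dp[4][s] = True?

10

i\s   0   1   2   3   4   5   6   7   8   9  10  11  12  13  14
  0   T   F   F   F   F   F   F   F   F   F   F   F   F   F   F
  1   T   T   F   F   F   F   F   F   F   F   F   F   F   F   F
  2   T   T   F   F   F   T   T   F   F   F   F   F   F   F   F
  3   T   T   F   F   F   T   T   F   F   T   T   F   F   F   T
  4   T   T   F   F   F   T   T   T   F   T   T   T   T   F   T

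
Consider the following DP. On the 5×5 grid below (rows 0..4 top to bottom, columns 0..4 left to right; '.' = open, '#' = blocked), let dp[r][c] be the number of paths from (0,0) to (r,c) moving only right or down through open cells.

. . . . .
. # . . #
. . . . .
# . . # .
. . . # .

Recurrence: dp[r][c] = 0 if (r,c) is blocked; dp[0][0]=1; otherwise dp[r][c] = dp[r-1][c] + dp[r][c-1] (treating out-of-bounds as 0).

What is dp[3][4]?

r\c   0   1   2   3   4
  0   1   1   1   1   1
  1   1   0   1   2   0
  2   1   1   2   4   4
  3   0   1   3   0   4
  4   0   1   4   0   4

4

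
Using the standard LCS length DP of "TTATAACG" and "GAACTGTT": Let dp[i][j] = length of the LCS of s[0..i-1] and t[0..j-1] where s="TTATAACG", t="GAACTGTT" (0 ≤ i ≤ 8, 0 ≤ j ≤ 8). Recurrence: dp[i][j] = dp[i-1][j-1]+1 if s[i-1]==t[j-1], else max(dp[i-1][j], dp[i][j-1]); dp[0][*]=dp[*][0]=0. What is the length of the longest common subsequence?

   ''  G  A  A  C  T  G  T  T
''  0  0  0  0  0  0  0  0  0
 T  0  0  0  0  0  1  1  1  1
 T  0  0  0  0  0  1  1  2  2
 A  0  0  1  1  1  1  1  2  2
 T  0  0  1  1  1  2  2  2  3
 A  0  0  1  2  2  2  2  2  3
 A  0  0  1  2  2  2  2  2  3
 C  0  0  1  2  3  3  3  3  3
 G  0  1  1  2  3  3  4  4  4

4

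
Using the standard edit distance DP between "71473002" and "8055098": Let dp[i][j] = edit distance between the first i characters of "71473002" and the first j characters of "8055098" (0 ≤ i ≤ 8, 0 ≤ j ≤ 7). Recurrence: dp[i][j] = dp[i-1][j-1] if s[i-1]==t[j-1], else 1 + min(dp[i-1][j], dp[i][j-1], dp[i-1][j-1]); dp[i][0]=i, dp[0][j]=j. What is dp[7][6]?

   ''  8  0  5  5  0  9  8
''  0  1  2  3  4  5  6  7
 7  1  1  2  3  4  5  6  7
 1  2  2  2  3  4  5  6  7
 4  3  3  3  3  4  5  6  7
 7  4  4  4  4  4  5  6  7
 3  5  5  5  5  5  5  6  7
 0  6  6  5  6  6  5  6  7
 0  7  7  6  6  7  6  6  7
 2  8  8  7  7  7  7  7  7

6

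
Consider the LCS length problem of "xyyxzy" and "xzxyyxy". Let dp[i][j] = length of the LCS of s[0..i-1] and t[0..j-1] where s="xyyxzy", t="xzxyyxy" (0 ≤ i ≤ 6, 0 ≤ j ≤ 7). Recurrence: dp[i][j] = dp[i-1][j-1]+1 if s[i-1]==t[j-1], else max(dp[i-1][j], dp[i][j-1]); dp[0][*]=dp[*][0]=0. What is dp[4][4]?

   ''  x  z  x  y  y  x  y
''  0  0  0  0  0  0  0  0
 x  0  1  1  1  1  1  1  1
 y  0  1  1  1  2  2  2  2
 y  0  1  1  1  2  3  3  3
 x  0  1  1  2  2  3  4  4
 z  0  1  2  2  2  3  4  4
 y  0  1  2  2  3  3  4  5

2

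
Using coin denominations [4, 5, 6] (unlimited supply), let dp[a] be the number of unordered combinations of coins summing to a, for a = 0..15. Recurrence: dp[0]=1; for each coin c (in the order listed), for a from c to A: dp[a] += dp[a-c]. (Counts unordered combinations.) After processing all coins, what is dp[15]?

after  coin     0     1     2     3     4     5     6     7     8     9    10    11    12    13    14    15
          4     1     0     0     0     1     0     0     0     1     0     0     0     1     0     0     0
          5     1     0     0     0     1     1     0     0     1     1     1     0     1     1     1     1
          6     1     0     0     0     1     1     1     0     1     1     2     1     2     1     2     2

2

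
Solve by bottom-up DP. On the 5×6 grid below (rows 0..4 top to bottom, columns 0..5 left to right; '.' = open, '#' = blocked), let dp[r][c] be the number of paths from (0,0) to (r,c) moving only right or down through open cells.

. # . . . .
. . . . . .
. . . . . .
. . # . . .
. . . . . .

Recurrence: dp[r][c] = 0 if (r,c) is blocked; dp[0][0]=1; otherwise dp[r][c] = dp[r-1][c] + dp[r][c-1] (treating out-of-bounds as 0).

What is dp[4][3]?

8

r\c   0   1   2   3   4   5
  0   1   0   0   0   0   0
  1   1   1   1   1   1   1
  2   1   2   3   4   5   6
  3   1   3   0   4   9  15
  4   1   4   4   8  17  32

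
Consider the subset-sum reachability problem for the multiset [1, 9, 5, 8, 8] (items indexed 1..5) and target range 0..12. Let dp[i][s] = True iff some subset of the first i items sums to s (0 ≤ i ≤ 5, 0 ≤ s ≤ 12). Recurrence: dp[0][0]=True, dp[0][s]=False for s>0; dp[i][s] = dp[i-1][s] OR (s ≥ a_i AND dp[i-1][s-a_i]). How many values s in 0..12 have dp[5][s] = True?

i\s   0   1   2   3   4   5   6   7   8   9  10  11  12
  0   T   F   F   F   F   F   F   F   F   F   F   F   F
  1   T   T   F   F   F   F   F   F   F   F   F   F   F
  2   T   T   F   F   F   F   F   F   F   T   T   F   F
  3   T   T   F   F   F   T   T   F   F   T   T   F   F
  4   T   T   F   F   F   T   T   F   T   T   T   F   F
  5   T   T   F   F   F   T   T   F   T   T   T   F   F

7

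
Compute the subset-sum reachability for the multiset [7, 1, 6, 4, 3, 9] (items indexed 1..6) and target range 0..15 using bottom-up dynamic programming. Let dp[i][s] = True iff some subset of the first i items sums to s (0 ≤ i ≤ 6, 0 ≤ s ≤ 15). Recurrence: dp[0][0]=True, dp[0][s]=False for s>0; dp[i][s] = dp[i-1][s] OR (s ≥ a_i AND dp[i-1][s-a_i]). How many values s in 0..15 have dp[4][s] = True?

12

i\s   0   1   2   3   4   5   6   7   8   9  10  11  12  13  14  15
  0   T   F   F   F   F   F   F   F   F   F   F   F   F   F   F   F
  1   T   F   F   F   F   F   F   T   F   F   F   F   F   F   F   F
  2   T   T   F   F   F   F   F   T   T   F   F   F   F   F   F   F
  3   T   T   F   F   F   F   T   T   T   F   F   F   F   T   T   F
  4   T   T   F   F   T   T   T   T   T   F   T   T   T   T   T   F
  5   T   T   F   T   T   T   T   T   T   T   T   T   T   T   T   T
  6   T   T   F   T   T   T   T   T   T   T   T   T   T   T   T   T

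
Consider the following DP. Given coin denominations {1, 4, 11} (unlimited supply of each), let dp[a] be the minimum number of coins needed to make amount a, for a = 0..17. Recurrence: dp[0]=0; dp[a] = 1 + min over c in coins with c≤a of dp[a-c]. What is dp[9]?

 a  0  1  2  3  4  5  6  7  8  9 10 11 12 13 14 15 16 17
dp  0  1  2  3  1  2  3  4  2  3  4  1  2  3  4  2  3  4

3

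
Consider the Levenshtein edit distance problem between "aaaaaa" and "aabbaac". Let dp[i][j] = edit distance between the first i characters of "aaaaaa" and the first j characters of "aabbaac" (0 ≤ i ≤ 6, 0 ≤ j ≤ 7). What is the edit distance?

3

   ''  a  a  b  b  a  a  c
''  0  1  2  3  4  5  6  7
 a  1  0  1  2  3  4  5  6
 a  2  1  0  1  2  3  4  5
 a  3  2  1  1  2  2  3  4
 a  4  3  2  2  2  2  2  3
 a  5  4  3  3  3  2  2  3
 a  6  5  4  4  4  3  2  3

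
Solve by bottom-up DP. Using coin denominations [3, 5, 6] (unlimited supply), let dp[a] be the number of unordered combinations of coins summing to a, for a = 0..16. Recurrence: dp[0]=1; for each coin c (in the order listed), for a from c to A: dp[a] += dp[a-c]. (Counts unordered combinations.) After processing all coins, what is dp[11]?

after  coin     0     1     2     3     4     5     6     7     8     9    10    11    12    13    14    15    16
          3     1     0     0     1     0     0     1     0     0     1     0     0     1     0     0     1     0
          5     1     0     0     1     0     1     1     0     1     1     1     1     1     1     1     2     1
          6     1     0     0     1     0     1     2     0     1     2     1     2     3     1     2     4     2

2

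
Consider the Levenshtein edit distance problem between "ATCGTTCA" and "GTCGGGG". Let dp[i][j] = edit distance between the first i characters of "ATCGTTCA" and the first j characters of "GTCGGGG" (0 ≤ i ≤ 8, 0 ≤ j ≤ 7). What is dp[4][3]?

2

   ''  G  T  C  G  G  G  G
''  0  1  2  3  4  5  6  7
 A  1  1  2  3  4  5  6  7
 T  2  2  1  2  3  4  5  6
 C  3  3  2  1  2  3  4  5
 G  4  3  3  2  1  2  3  4
 T  5  4  3  3  2  2  3  4
 T  6  5  4  4  3  3  3  4
 C  7  6  5  4  4  4  4  4
 A  8  7  6  5  5  5  5  5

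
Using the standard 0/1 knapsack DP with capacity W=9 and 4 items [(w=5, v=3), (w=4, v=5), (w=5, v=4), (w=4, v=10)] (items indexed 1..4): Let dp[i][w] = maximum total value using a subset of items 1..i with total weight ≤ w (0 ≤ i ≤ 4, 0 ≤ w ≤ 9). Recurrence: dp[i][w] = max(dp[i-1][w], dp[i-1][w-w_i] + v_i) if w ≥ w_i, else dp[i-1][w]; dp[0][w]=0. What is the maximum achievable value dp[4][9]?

i\w   0   1   2   3   4   5   6   7   8   9
  0   0   0   0   0   0   0   0   0   0   0
  1   0   0   0   0   0   3   3   3   3   3
  2   0   0   0   0   5   5   5   5   5   8
  3   0   0   0   0   5   5   5   5   5   9
  4   0   0   0   0  10  10  10  10  15  15

15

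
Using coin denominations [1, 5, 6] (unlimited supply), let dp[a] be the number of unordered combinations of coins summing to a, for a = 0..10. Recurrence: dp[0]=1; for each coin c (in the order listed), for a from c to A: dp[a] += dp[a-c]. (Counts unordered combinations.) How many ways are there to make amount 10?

4

after  coin     0     1     2     3     4     5     6     7     8     9    10
          1     1     1     1     1     1     1     1     1     1     1     1
          5     1     1     1     1     1     2     2     2     2     2     3
          6     1     1     1     1     1     2     3     3     3     3     4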